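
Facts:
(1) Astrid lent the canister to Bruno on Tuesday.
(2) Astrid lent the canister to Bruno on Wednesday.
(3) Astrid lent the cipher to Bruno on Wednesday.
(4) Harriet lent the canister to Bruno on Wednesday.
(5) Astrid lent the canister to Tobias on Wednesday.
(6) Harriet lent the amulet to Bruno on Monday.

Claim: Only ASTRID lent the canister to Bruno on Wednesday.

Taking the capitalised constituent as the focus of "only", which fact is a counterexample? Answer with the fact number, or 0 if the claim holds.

The capitals mark "Astrid" as focus. So "only" rules out other agents, with the rest (thing = the canister, recipient = Bruno, setting = on Wednesday) as background.
Fact (4) shares the background but differs in agent (Harriet) — a counterexample.

4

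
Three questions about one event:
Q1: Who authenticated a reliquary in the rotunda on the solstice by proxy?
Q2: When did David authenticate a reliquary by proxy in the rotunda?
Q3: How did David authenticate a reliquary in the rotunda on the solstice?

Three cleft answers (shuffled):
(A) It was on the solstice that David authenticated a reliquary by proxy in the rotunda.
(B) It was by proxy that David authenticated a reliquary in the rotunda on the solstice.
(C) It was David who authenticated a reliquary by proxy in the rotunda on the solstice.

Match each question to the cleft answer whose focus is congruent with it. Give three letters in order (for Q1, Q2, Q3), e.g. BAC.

Q1 asks about the subject (agent); cleft (C) focuses "David", which is the subject (agent) — so Q1 → C.
Q2 asks about the time; cleft (A) focuses "on the solstice", which is the time — so Q2 → A.
Q3 asks about the manner; cleft (B) focuses "by proxy", which is the manner — so Q3 → B.
Mapping: Q1→C, Q2→A, Q3→B.

CAB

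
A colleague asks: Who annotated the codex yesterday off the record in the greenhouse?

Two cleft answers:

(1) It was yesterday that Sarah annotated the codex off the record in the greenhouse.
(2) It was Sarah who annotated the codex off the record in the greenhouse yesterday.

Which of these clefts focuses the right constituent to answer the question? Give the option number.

2

The question word "who" targets the subject (agent).
Option (1) clefts "yesterday" — the time, not what was asked.
Option (2) clefts "Sarah" — that matches what the question asks about.
So the congruent reply is (2).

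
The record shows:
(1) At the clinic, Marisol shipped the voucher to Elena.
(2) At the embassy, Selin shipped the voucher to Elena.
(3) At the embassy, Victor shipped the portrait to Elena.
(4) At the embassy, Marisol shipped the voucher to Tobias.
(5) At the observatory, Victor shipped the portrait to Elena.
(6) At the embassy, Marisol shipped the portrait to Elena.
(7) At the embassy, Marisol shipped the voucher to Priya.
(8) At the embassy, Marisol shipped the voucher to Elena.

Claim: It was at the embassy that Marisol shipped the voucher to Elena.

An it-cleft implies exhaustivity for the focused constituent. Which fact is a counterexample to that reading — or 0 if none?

1

Focus of the cleft: "at the embassy" (the setting). Presupposed background: same agent, thing, recipient (Marisol / the voucher / Elena).
The exhaustive reading says no other setting fits that background.
Fact (1) shares the background but with setting = at the clinic; exhaustivity is violated.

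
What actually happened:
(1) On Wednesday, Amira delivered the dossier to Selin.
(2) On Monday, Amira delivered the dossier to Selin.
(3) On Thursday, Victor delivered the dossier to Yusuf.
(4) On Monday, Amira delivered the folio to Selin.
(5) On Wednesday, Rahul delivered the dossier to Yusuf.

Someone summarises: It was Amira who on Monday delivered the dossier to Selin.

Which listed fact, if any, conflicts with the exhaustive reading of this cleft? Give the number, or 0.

Focus of the cleft: "Amira" (the agent). Presupposed background: same thing, recipient, setting (the dossier / Selin / on Monday).
Exhaustivity: Amira is the only agent satisfying that background.
No listed fact matches the background with a different agent. Exhaustivity holds.

0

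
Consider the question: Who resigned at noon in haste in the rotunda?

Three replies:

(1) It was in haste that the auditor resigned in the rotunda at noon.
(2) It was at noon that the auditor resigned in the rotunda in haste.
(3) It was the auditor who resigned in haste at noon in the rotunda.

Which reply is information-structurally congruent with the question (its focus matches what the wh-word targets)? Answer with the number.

3

The question word "who" targets the subject (agent).
Option (1) clefts "in haste" — the manner, not what was asked.
Option (2) clefts "at noon" — the time, not what was asked.
Option (3) clefts "the auditor" — that matches what the question asks about.
So the congruent reply is (3).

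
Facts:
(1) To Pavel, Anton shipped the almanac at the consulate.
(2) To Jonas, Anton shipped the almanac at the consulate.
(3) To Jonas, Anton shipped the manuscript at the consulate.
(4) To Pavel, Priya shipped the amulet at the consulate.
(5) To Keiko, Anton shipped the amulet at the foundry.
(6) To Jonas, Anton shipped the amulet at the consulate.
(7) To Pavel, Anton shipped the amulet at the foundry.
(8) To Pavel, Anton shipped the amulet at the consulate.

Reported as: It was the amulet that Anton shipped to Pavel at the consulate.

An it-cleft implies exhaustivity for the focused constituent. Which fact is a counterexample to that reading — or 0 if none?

Focus of the cleft: "the amulet" (the thing). Presupposed background: agent = Anton, recipient = Pavel, setting = at the consulate.
The exhaustive reading says no other thing fits that background.
Fact (1) shares the background but with thing = the almanac; exhaustivity is violated.

1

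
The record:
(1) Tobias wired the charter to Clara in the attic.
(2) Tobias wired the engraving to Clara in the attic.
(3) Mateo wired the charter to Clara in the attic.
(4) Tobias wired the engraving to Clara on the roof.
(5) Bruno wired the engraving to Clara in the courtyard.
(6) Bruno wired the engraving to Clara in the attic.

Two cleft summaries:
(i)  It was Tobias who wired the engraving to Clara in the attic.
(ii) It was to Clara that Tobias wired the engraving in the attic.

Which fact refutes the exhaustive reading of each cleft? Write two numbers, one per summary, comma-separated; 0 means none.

6, 0

(i): focus "Tobias". Looking for same thing, recipient, setting (the engraving / Clara / in the attic) with some other agent — fact (6) has Bruno there. Refuted.
(ii): focus "Clara". No fact shares same agent, thing, setting (Tobias / the engraving / in the attic) with a different recipient. 0.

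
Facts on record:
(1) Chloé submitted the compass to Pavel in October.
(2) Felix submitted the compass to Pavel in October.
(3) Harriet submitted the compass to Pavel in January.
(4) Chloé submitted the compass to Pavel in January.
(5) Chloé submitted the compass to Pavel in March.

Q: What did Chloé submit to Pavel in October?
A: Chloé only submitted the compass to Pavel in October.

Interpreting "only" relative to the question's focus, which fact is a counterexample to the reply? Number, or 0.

Answering "What did ...?" puts focus on the thing — here, "the compass".
So "only" ranges over things; the rest (same agent, recipient, setting (Chloé / Pavel / in October)) is presupposed.
No listed fact shares that background with another thing. Nothing contradicts the reply.
(Fact (4) would refute a reading with focus on the setting — but that is not what the question asks.)

0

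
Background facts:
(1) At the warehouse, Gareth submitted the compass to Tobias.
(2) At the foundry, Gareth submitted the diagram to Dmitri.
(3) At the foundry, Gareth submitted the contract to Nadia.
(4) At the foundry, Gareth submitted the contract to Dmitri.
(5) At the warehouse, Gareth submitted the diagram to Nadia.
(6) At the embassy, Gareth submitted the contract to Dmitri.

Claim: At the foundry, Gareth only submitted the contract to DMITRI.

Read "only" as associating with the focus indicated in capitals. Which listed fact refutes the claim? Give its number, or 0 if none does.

3

The capitals mark "Dmitri" as focus. So "only" rules out other recipients, with the rest (Gareth as agent and the contract as thing and at the foundry as setting) as background.
Fact (3) shares the background but differs in recipient (Nadia) — a counterexample.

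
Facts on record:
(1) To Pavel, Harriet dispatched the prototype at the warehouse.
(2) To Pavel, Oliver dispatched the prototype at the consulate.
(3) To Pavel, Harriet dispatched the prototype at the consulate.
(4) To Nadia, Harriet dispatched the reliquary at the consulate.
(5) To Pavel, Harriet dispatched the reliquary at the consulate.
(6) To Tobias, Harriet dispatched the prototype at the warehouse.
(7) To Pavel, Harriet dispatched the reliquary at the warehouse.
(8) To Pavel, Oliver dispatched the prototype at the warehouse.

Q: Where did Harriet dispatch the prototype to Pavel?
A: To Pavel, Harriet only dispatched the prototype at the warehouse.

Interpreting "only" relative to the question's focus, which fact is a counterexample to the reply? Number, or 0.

3

The question "Where did ...?" targets the setting, so in the reply the focus falls on "at the warehouse".
"Only" then excludes alternative settings while the background — Harriet as agent and the prototype as thing and Pavel as recipient — is held fixed.
Fact (3) shares the background with a different setting (at the consulate) — counterexample.
(Fact (6) would refute a reading with focus on the recipient — but that is not what the question asks.)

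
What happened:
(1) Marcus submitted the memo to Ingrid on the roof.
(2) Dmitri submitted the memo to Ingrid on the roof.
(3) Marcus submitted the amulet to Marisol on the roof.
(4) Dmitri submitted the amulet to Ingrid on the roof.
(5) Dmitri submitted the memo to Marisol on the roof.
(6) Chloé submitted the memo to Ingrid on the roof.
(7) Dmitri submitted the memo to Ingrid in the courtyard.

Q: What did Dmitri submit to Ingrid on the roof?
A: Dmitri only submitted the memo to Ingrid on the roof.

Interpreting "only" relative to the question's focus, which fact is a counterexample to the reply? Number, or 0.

4

The question "What did ...?" targets the thing, so in the reply the focus falls on "the memo".
So "only" ranges over things; the rest (agent = Dmitri, recipient = Ingrid, setting = on the roof) is presupposed.
Fact (4) keeps agent = Dmitri, recipient = Ingrid, setting = on the roof but has thing = the amulet; that refutes the reply.
(Fact (5) would refute a reading with focus on the recipient — but that is not what the question asks.)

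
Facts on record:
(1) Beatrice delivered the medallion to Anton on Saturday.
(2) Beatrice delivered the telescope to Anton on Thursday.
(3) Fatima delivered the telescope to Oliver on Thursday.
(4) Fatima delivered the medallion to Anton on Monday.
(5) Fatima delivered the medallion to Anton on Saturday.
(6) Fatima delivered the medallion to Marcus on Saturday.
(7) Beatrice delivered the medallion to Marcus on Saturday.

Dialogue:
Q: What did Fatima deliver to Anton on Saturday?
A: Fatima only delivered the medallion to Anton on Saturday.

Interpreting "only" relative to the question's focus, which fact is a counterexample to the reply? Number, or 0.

0

Answering "What did ...?" puts focus on the thing — here, "the medallion".
So "only" ranges over things; the rest (same agent, recipient, setting (Fatima / Anton / on Saturday)) is presupposed.
No listed fact shares that background with another thing. Nothing contradicts the reply.
(Fact (6) would refute a reading with focus on the recipient — but that is not what the question asks.)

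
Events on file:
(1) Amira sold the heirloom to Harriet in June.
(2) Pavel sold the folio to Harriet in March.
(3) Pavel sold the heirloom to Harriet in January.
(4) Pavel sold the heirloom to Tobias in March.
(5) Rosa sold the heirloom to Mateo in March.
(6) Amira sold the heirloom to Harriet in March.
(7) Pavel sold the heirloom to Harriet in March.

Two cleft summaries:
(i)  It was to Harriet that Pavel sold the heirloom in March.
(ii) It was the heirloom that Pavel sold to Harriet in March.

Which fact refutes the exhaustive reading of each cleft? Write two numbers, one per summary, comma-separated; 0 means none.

4, 2

(i): focus "Harriet". Looking for Pavel as agent and the heirloom as thing and in March as setting with some other recipient — fact (4) has Tobias there. Refuted.
(ii): focus "the heirloom". Looking for Pavel as agent and Harriet as recipient and in March as setting with some other thing — fact (2) has the folio there. Refuted.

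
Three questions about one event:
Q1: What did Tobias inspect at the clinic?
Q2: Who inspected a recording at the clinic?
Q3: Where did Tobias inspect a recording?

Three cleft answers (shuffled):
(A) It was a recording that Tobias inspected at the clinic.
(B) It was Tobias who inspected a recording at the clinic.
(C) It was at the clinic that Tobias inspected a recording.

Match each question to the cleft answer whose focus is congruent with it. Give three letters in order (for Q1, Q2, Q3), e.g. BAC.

Q1 asks about the direct object; cleft (A) focuses "a recording", which is the direct object — so Q1 → A.
Q2 asks about the subject (agent); cleft (B) focuses "Tobias", which is the subject (agent) — so Q2 → B.
Q3 asks about the location; cleft (C) focuses "at the clinic", which is the location — so Q3 → C.
Mapping: Q1→A, Q2→B, Q3→C.

ABC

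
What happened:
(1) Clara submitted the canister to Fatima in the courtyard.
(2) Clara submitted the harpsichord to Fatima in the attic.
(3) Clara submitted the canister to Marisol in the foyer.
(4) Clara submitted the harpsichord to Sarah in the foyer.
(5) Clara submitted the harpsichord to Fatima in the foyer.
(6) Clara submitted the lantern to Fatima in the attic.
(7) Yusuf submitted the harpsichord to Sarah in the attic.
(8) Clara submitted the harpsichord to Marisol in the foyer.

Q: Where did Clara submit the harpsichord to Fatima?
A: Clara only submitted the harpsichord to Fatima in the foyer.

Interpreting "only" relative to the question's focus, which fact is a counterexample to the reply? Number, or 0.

2

Answering "Where did ...?" puts focus on the setting — here, "in the foyer".
So "only" ranges over settings; the rest (agent = Clara, thing = the harpsichord, recipient = Fatima) is presupposed.
Fact (2) shares the background with a different setting (in the attic) — counterexample.
(Fact (4) would refute a reading with focus on the recipient — but that is not what the question asks.)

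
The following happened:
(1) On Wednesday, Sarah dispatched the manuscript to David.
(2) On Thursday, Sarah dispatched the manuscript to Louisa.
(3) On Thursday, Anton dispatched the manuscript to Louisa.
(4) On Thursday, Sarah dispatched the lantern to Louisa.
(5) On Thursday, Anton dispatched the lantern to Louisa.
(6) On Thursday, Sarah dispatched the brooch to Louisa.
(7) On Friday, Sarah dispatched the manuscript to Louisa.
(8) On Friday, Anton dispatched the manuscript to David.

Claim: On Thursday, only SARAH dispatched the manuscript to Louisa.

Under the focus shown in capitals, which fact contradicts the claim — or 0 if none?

3

The capitals mark "Sarah" as focus. So "only" rules out other agents, with the rest (same thing, recipient, setting (the manuscript / Louisa / on Thursday)) as background.
Fact (3) matches on same thing, recipient, setting (the manuscript / Louisa / on Thursday), but has agent = Anton instead. That refutes the claim.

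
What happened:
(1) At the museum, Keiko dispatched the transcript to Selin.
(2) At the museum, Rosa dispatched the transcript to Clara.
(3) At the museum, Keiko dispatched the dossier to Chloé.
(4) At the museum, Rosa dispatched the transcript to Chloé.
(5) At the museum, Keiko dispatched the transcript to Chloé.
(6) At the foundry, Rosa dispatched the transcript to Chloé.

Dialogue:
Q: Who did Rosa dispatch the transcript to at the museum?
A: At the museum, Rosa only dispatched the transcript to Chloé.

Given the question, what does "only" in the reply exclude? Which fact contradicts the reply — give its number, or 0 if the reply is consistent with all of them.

Answering "Who did ... to ...?" puts focus on the recipient — here, "Chloé".
So "only" ranges over recipients; the rest (Rosa as agent and the transcript as thing and at the museum as setting) is presupposed.
Fact (2) keeps Rosa as agent and the transcript as thing and at the museum as setting but has recipient = Clara; that refutes the reply.
(Fact (6) would refute a reading with focus on the setting — but that is not what the question asks.)

2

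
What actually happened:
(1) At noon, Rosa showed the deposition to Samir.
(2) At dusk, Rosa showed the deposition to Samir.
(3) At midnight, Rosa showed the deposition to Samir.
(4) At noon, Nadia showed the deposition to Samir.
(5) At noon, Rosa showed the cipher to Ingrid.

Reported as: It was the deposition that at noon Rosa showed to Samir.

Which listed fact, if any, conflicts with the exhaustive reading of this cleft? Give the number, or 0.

Focus of the cleft: "the deposition" (the thing). Presupposed background: same agent, recipient, setting (Rosa / Samir / at noon).
The exhaustive reading says no other thing fits that background.
Every other fact differs from the presupposition on some backgrounded slot, so none challenges the exhaustivity.

0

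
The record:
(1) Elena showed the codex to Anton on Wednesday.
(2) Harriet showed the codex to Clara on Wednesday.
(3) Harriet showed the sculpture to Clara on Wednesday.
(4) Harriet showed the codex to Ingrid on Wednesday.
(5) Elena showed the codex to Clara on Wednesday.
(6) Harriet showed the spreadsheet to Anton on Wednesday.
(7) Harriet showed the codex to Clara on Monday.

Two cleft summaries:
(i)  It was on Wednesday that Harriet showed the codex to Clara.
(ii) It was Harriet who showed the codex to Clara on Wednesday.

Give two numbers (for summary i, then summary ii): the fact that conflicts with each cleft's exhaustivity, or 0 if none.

7, 5

Summary (i) focuses "on Wednesday" (the setting); background Harriet as agent and the codex as thing and Clara as recipient. Fact (7) matches that background with setting = on Monday — refutes (i).
Summary (ii) focuses "Harriet" (the agent); background the codex as thing and Clara as recipient and on Wednesday as setting. Fact (5) matches that background with agent = Elena — refutes (ii).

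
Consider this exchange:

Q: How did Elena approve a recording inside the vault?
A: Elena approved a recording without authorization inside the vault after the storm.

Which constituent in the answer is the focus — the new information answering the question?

The wh-word "how" asks about the manner.
In the answer, "Elena", "a recording" and "inside the vault" are given — repeated from the question.
"after the storm" is also new, but it specifies the time, which is not what the question asks about — so it is not the focus.
The constituent filling the manner gap is "without authorization"; that is the focus.

without authorization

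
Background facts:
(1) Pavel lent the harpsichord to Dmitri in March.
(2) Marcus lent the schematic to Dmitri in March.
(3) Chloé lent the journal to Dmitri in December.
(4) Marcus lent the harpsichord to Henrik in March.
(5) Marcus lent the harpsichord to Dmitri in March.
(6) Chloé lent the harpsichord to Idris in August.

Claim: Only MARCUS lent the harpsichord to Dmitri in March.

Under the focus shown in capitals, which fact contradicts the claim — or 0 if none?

Focus (in capitals) is "Marcus" — the agent. "Only" excludes alternative agents while holding fixed the harpsichord as thing and Dmitri as recipient and in March as setting.
Fact (1) shares the background but differs in agent (Pavel) — a counterexample.

1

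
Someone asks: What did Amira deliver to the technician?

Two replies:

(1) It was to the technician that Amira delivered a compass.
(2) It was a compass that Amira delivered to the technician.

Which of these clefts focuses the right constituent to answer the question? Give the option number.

The question word "what" targets the direct object.
Option (1) clefts "to the technician" — the recipient, not what was asked.
Option (2) clefts "a compass" — that matches what the question asks about.
So the congruent reply is (2).

2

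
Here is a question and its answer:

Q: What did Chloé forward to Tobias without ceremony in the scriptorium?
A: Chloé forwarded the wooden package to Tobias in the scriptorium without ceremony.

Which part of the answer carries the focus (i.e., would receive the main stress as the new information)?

the wooden package

The wh-word "what" asks about the direct object.
In the answer, "Chloé", "to Tobias", "without ceremony" and "in the scriptorium" are given — repeated from the question.
The constituent filling the direct object gap is "the wooden package"; that is the focus and would carry nuclear stress.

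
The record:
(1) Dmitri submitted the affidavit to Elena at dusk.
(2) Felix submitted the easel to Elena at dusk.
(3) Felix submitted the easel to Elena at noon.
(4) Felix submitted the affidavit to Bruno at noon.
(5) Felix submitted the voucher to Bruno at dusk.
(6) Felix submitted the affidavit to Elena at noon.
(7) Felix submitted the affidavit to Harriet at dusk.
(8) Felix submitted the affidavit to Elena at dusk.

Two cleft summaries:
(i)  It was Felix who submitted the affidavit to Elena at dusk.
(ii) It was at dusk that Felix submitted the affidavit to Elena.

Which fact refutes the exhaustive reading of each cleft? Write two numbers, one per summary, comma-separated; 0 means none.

Summary (i) focuses "Felix" (the agent); background same thing, recipient, setting (the affidavit / Elena / at dusk). Fact (1) matches that background with agent = Dmitri — refutes (i).
Summary (ii) focuses "at dusk" (the setting); background same agent, thing, recipient (Felix / the affidavit / Elena). Fact (6) matches that background with setting = at noon — refutes (ii).

1, 6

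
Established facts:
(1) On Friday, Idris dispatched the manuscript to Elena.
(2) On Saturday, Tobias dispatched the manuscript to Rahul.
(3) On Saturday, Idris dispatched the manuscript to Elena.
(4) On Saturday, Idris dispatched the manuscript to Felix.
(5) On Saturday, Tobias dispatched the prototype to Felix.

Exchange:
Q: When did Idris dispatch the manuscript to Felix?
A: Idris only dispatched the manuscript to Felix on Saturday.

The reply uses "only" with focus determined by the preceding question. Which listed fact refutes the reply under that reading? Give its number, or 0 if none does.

The question "When did ...?" targets the setting, so in the reply the focus falls on "on Saturday".
So "only" ranges over settings; the rest (same agent, thing, recipient (Idris / the manuscript / Felix)) is presupposed.
No fact keeps same agent, thing, recipient (Idris / the manuscript / Felix) while changing the setting; every other fact differs on something backgrounded. The reply stands.
(Fact (3) would refute a reading with focus on the recipient — but that is not what the question asks.)

0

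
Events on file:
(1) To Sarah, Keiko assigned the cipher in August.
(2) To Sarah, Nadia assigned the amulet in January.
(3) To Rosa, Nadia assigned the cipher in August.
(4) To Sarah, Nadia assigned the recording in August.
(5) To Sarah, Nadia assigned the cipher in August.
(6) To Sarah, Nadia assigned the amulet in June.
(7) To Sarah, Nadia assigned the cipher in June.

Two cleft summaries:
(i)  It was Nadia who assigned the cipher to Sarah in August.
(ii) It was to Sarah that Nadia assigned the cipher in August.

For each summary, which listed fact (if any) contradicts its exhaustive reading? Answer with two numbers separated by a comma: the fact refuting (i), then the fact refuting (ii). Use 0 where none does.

1, 3

Summary (i) focuses "Nadia" (the agent); background thing = the cipher, recipient = Sarah, setting = in August. Fact (1) matches that background with agent = Keiko — refutes (i).
Summary (ii) focuses "Sarah" (the recipient); background agent = Nadia, thing = the cipher, setting = in August. Fact (3) matches that background with recipient = Rosa — refutes (ii).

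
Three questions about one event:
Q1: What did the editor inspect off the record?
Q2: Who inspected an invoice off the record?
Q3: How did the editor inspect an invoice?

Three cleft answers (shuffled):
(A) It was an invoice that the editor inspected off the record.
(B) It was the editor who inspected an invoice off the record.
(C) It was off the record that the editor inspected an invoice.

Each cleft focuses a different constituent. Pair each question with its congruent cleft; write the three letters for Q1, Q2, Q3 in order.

Q1 asks about the direct object; cleft (A) focuses "an invoice", which is the direct object — so Q1 → A.
Q2 asks about the subject (agent); cleft (B) focuses "the editor", which is the subject (agent) — so Q2 → B.
Q3 asks about the manner; cleft (C) focuses "off the record", which is the manner — so Q3 → C.
Mapping: Q1→A, Q2→B, Q3→C.

ABC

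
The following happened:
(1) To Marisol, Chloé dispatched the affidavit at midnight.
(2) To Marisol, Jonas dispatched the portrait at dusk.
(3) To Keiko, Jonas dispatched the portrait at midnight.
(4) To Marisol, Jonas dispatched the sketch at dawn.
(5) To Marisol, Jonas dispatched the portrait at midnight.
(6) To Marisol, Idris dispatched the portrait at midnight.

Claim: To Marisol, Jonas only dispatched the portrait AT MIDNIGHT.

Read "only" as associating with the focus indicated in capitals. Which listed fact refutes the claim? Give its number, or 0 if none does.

Focus (in capitals) is "at midnight" — the setting. "Only" excludes alternative settings while holding fixed same agent, thing, recipient (Jonas / the portrait / Marisol).
Fact (2) matches on same agent, thing, recipient (Jonas / the portrait / Marisol), but has setting = at dusk instead. That refutes the claim.

2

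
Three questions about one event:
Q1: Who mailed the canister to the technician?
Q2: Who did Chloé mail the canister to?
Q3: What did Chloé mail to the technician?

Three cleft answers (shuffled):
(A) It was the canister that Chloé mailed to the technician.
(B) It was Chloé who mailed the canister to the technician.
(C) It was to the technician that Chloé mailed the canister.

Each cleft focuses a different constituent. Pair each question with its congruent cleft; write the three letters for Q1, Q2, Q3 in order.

BCA

Q1 asks about the subject (agent); cleft (B) focuses "Chloé", which is the subject (agent) — so Q1 → B.
Q2 asks about the recipient; cleft (C) focuses "to the technician", which is the recipient — so Q2 → C.
Q3 asks about the direct object; cleft (A) focuses "the canister", which is the direct object — so Q3 → A.
Mapping: Q1→B, Q2→C, Q3→A.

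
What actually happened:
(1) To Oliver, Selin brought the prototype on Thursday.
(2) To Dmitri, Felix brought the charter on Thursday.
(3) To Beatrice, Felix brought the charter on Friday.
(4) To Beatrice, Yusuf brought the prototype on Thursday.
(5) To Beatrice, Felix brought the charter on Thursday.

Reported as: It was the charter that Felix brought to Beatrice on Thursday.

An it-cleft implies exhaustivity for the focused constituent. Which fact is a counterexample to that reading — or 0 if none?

0

Focus of the cleft: "the charter" (the thing). Presupposed background: Felix as agent and Beatrice as recipient and on Thursday as setting.
The exhaustive reading says no other thing fits that background.
Every other fact differs from the presupposition on some backgrounded slot, so none challenges the exhaustivity.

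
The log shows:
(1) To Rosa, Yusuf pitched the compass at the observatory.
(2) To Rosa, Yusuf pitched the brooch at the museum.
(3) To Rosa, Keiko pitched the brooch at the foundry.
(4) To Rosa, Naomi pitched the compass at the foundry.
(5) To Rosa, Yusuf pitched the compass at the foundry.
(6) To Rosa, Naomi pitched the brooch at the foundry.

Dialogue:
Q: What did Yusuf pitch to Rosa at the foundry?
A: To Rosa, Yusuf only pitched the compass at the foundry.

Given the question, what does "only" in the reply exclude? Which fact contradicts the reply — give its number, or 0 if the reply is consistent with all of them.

The question "What did ...?" targets the thing, so in the reply the focus falls on "the compass".
"Only" then excludes alternative things while the background — Yusuf as agent and Rosa as recipient and at the foundry as setting — is held fixed.
No fact keeps Yusuf as agent and Rosa as recipient and at the foundry as setting while changing the thing; every other fact differs on something backgrounded. The reply stands.
(Fact (1) would refute a reading with focus on the setting — but that is not what the question asks.)

0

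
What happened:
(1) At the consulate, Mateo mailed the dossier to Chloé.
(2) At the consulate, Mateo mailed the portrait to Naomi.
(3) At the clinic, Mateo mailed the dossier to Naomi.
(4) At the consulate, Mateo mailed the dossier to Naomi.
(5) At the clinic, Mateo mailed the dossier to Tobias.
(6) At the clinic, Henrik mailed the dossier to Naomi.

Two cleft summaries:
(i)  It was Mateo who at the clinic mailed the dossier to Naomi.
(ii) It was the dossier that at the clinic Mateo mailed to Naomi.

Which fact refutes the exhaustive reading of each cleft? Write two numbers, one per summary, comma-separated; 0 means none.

(i): focus "Mateo". Looking for the dossier as thing and Naomi as recipient and at the clinic as setting with some other agent — fact (6) has Henrik there. Refuted.
(ii): focus "the dossier". No fact shares Mateo as agent and Naomi as recipient and at the clinic as setting with a different thing. 0.

6, 0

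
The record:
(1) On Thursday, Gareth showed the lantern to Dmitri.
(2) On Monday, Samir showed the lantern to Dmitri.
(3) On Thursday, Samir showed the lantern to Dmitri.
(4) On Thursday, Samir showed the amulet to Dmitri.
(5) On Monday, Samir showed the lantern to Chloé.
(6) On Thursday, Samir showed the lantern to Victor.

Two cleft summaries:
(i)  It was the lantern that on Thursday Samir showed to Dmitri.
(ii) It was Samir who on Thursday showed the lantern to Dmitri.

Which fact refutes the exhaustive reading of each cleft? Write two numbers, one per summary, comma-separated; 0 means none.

Summary (i) focuses "the lantern" (the thing); background same agent, recipient, setting (Samir / Dmitri / on Thursday). Fact (4) matches that background with thing = the amulet — refutes (i).
Summary (ii) focuses "Samir" (the agent); background same thing, recipient, setting (the lantern / Dmitri / on Thursday). Fact (1) matches that background with agent = Gareth — refutes (ii).

4, 1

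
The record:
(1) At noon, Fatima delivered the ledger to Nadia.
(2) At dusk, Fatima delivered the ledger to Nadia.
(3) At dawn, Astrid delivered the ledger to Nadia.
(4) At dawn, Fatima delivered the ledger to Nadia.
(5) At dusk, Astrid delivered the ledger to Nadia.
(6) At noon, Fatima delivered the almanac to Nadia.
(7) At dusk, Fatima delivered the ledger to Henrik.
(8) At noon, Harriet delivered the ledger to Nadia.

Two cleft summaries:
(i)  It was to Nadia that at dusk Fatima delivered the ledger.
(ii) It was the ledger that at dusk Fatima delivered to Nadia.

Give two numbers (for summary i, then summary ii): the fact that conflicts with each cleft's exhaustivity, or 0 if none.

Summary (i) focuses "Nadia" (the recipient); background agent = Fatima, thing = the ledger, setting = at dusk. Fact (7) matches that background with recipient = Henrik — refutes (i).
Summary (ii) focuses "the ledger" (the thing); background agent = Fatima, recipient = Nadia, setting = at dusk. No fact matches that background with a different thing, so 0.

7, 0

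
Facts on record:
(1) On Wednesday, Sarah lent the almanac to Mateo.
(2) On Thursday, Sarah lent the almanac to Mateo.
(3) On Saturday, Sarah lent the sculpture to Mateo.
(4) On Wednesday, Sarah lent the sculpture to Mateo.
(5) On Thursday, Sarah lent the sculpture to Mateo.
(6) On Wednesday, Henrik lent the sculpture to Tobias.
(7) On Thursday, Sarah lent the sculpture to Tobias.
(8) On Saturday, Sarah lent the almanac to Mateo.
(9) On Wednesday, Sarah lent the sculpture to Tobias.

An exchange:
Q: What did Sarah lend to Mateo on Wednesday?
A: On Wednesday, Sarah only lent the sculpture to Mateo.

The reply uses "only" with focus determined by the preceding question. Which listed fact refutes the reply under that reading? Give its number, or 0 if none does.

Answering "What did ...?" puts focus on the thing — here, "the sculpture".
"Only" then excludes alternative things while the background — agent = Sarah, recipient = Mateo, setting = on Wednesday — is held fixed.
Fact (1) keeps agent = Sarah, recipient = Mateo, setting = on Wednesday but has thing = the almanac; that refutes the reply.
(Fact (9) would refute a reading with focus on the recipient — but that is not what the question asks.)

1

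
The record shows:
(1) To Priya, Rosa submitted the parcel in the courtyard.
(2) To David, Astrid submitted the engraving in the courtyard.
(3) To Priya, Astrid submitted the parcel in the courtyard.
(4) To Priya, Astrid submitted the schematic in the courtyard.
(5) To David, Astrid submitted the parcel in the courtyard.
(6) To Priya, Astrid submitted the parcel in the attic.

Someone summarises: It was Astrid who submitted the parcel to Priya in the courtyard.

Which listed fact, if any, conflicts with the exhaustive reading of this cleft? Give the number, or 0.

Focus of the cleft: "Astrid" (the agent). Presupposed background: the parcel as thing and Priya as recipient and in the courtyard as setting.
The exhaustive reading says no other agent fits that background.
But fact (1) also has the parcel as thing and Priya as recipient and in the courtyard as setting, with agent = Rosa — so the exhaustive reading fails.

1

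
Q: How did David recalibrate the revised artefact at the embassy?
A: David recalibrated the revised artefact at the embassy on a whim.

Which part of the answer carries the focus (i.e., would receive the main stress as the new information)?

The wh-word "how" asks about the manner.
In the answer, "David", "the revised artefact" and "at the embassy" are given — repeated from the question.
The constituent filling the manner gap is "on a whim"; that is the focus and would carry nuclear stress.

on a whim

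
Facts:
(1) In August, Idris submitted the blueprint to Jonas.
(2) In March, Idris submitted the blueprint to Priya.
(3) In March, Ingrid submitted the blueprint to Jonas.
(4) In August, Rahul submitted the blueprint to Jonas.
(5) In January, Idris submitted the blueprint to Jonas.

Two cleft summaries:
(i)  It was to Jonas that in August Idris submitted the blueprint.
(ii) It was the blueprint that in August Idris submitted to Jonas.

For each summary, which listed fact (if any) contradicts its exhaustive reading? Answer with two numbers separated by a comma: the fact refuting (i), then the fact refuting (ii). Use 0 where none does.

Summary (i) focuses "Jonas" (the recipient); background same agent, thing, setting (Idris / the blueprint / in August). No fact matches that background with a different recipient, so 0.
Summary (ii) focuses "the blueprint" (the thing); background same agent, recipient, setting (Idris / Jonas / in August). No fact matches that background with a different thing, so 0.

0, 0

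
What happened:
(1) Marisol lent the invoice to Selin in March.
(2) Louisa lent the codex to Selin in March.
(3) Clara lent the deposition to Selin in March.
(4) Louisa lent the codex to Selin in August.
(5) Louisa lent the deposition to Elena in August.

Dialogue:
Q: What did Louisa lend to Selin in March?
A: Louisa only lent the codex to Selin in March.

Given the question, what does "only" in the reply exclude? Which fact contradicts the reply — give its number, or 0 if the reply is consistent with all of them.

Answering "What did ...?" puts focus on the thing — here, "the codex".
So "only" ranges over things; the rest (same agent, recipient, setting (Louisa / Selin / in March)) is presupposed.
No listed fact shares that background with another thing. Nothing contradicts the reply.
(Fact (4) would refute a reading with focus on the setting — but that is not what the question asks.)

0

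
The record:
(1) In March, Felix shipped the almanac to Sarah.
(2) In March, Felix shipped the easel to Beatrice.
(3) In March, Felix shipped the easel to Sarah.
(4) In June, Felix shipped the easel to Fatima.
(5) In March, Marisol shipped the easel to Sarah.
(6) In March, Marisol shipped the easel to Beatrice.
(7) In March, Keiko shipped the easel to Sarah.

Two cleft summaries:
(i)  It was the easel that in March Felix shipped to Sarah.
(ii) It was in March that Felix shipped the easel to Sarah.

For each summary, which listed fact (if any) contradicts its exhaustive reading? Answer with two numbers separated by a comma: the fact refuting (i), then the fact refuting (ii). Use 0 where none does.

(i): focus "the easel". Looking for agent = Felix, recipient = Sarah, setting = in March with some other thing — fact (1) has the almanac there. Refuted.
(ii): focus "in March". No fact shares agent = Felix, thing = the easel, recipient = Sarah with a different setting. 0.

1, 0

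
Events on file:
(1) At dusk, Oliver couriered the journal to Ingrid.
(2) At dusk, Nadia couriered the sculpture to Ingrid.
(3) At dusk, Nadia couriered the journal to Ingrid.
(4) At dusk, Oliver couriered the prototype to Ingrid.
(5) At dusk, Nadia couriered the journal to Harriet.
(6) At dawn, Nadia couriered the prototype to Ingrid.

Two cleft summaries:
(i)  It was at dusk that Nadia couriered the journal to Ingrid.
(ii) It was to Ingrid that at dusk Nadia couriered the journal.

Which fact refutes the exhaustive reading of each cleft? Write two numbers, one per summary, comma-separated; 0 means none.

(i): focus "at dusk". No fact shares same agent, thing, recipient (Nadia / the journal / Ingrid) with a different setting. 0.
(ii): focus "Ingrid". Looking for same agent, thing, setting (Nadia / the journal / at dusk) with some other recipient — fact (5) has Harriet there. Refuted.

0, 5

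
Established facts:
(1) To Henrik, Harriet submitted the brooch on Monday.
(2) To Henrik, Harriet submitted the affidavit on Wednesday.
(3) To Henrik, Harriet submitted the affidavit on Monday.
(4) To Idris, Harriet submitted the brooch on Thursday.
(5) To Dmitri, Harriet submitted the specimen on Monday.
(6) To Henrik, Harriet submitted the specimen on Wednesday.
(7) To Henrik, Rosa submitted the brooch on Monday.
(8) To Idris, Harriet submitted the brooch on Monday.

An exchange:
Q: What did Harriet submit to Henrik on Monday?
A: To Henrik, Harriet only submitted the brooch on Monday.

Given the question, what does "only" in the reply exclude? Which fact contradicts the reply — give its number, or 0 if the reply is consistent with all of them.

3

The question "What did ...?" targets the thing, so in the reply the focus falls on "the brooch".
"Only" then excludes alternative things while the background — Harriet as agent and Henrik as recipient and on Monday as setting — is held fixed.
Fact (3) keeps Harriet as agent and Henrik as recipient and on Monday as setting but has thing = the affidavit; that refutes the reply.
(Fact (8) would refute a reading with focus on the recipient — but that is not what the question asks.)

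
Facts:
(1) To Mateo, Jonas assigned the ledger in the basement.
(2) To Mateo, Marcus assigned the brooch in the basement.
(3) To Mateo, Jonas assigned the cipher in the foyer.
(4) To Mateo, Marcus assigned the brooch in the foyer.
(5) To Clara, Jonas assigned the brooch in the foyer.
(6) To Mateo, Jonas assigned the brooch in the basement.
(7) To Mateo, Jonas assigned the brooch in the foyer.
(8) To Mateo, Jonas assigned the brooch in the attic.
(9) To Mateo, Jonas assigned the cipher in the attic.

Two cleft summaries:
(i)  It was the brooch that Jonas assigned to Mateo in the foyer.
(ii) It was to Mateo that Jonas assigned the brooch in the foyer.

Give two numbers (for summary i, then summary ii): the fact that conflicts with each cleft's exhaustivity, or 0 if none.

Summary (i) focuses "the brooch" (the thing); background Jonas as agent and Mateo as recipient and in the foyer as setting. Fact (3) matches that background with thing = the cipher — refutes (i).
Summary (ii) focuses "Mateo" (the recipient); background Jonas as agent and the brooch as thing and in the foyer as setting. Fact (5) matches that background with recipient = Clara — refutes (ii).

3, 5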